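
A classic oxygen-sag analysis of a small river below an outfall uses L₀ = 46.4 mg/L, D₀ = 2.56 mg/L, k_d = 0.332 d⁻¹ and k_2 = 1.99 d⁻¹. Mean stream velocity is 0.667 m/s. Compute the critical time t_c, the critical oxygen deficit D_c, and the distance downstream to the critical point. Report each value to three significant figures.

At the critical point dD/dt = 0, so k_d L₀ e^(−k_d t) = k_2 D. Substituting D(t) from the Streeter–Phelps equation and solving for t gives
t_c = ln[(k_2/k_d)(1 − D₀(k_2−k_d)/(k_d L₀))] / (k_2−k_d).
Here k_2−k_d = 1.658 d⁻¹ and 1 − D₀(k_2−k_d)/(k_d L₀) = 1 − 2.56×1.658/(0.332×46.4) = 0.7245, so
t_c = ln(5.994 × 0.7245) / 1.658 = 1.468 / 1.658 = 0.8857 d.
L(t_c) = L₀ e^(−k_d t_c) = 46.4 × 0.7452 = 34.58 mg/L, and at the critical point k_2 D_c = k_d L, so D_c = (0.332/1.99) × 34.58 = 5.769 mg/L.
x_c = v t_c = 0.667 m/s × 0.8857 d × 86400 s/d = 51040 m ≈ 51.0 km.

t_c ≈ 0.886 d; D_c ≈ 5.77 mg/L; x_c ≈ 51.0 km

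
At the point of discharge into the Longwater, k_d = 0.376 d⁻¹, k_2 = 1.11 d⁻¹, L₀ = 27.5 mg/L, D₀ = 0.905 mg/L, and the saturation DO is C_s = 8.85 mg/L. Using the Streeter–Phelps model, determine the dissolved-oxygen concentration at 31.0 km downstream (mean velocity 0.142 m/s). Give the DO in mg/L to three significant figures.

Travel time t = x/v = 31.0 km / (0.142 m/s) = 31000 m / 0.142 m/s = 218300 s = 2.527 d.
k_d L₀/(k_2−k_d) = 0.376×27.5/(1.11−0.376) = 10.34/0.7340 = 14.09 mg/L.
e^(−k_d t) = e^(−0.376×2.527) = 0.3867; e^(−k_2 t) = e^(−1.11×2.527) = 0.06053.
D = 14.09 × (0.3867 − 0.06053) + 0.905 × 0.06053 = 4.595 + 0.05478 = 4.650 mg/L.
DO = C_s − D = 8.85 − 4.650 = 4.200 mg/L.

DO ≈ 4.20 mg/L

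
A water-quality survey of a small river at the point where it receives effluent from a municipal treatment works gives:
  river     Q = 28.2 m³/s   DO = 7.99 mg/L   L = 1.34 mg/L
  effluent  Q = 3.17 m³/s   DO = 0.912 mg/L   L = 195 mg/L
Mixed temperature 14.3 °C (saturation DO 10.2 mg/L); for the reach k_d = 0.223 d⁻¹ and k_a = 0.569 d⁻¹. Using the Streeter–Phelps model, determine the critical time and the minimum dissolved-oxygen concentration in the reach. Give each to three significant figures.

t_c ≈ 2.00 d; minimum DO ≈ 4.95 mg/L

Mixed DO = (28.2×7.99 + 3.17×0.912)/(28.2+3.17) = 228.2/31.37 = 7.275 mg/L.
Mixed L₀ = (28.2×1.34 + 3.17×195)/(31.37) = 655.9/31.37 = 20.91 mg/L.
Initial deficit D₀ = C_s − DO₀ = 10.2 − 7.275 = 2.925 mg/L.
t_c = (1/0.3460) ln[(0.569/0.223)(1 − 2.925×0.3460/(0.223×20.91))] = 2.890 × ln(1.998) = 2.000 d.
D_c = (0.223/0.569) × 20.91 × e^(−0.223×2.000) = 0.3919 × 20.91 × 0.6402 = 5.246 mg/L.
Minimum DO = 10.2 − 5.246 = 4.954 mg/L.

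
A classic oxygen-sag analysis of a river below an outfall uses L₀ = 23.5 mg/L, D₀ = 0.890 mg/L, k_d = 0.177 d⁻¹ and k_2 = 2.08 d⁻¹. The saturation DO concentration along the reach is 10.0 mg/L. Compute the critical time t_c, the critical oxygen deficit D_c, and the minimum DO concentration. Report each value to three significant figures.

t_c ≈ 1.02 d; D_c ≈ 1.67 mg/L; min DO ≈ 8.33 mg/L

With k_2/k_d = 11.75 and 1 − D₀(k_2−k_d)/(k_d L₀) = 0.5928,
t_c = ln(11.75 × 0.5928) / (2.08 − 0.177) = ln(6.966) / 1.903 = 1.941/1.903 = 1.020 d.
L(t_c) = L₀ e^(−k_d t_c) = 23.5 × 0.8348 = 19.62 mg/L, and at the critical point k_2 D_c = k_d L, so D_c = (0.177/2.08) × 19.62 = 1.669 mg/L.
Minimum DO = C_s − D_c = 10.0 − 1.669 = 8.331 mg/L.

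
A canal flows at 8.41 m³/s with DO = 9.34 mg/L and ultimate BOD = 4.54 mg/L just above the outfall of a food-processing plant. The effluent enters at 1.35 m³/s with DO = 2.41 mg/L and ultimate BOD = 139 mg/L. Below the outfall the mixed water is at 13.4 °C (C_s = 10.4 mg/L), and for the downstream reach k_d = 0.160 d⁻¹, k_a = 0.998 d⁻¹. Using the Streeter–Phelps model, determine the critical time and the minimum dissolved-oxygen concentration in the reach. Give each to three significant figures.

t_c ≈ 1.46 d; minimum DO ≈ 7.46 mg/L

Mixed DO = (8.41×9.34 + 1.35×2.41)/(8.41+1.35) = 81.80/9.760 = 8.381 mg/L.
Mixed L₀ = (8.41×4.54 + 1.35×139)/(9.760) = 225.8/9.760 = 23.14 mg/L.
Initial deficit D₀ = C_s − DO₀ = 10.4 − 8.381 = 2.019 mg/L.
t_c = (1/0.8380) ln[(0.998/0.160)(1 − 2.019×0.8380/(0.160×23.14))] = 1.193 × ln(3.388) = 1.456 d.
D_c = (0.160/0.998) × 23.14 × e^(−0.160×1.456) = 0.1603 × 23.14 × 0.7922 = 2.939 mg/L.
Minimum DO = 10.4 − 2.939 = 7.461 mg/L.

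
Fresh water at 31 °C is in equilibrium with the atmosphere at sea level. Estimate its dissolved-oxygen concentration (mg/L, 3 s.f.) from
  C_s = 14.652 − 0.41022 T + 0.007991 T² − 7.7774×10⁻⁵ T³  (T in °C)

C_s ≈ 7.30 mg/L

C_s = 14.652 − 0.41022×31 + 0.007991×31² − 7.7774×10⁻⁵×31³ = 7.298 mg/L.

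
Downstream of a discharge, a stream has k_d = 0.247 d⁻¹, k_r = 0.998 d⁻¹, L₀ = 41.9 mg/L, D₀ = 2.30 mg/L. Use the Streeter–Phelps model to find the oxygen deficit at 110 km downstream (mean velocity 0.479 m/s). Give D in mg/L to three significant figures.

D ≈ 6.34 mg/L

Travel time t = x/v = 110 km / (0.479 m/s) = 110000 m / 0.479 m/s = 229600 s = 2.658 d.
k_d L₀/(k_r−k_d) = 0.247×41.9/(0.998−0.247) = 10.35/0.7510 = 13.78 mg/L.
e^(−k_d t) = e^(−0.247×2.658) = 0.5187; e^(−k_r t) = e^(−0.998×2.658) = 0.07047.
D = 13.78 × (0.5187 − 0.07047) + 2.30 × 0.07047 = 6.176 + 0.1621 = 6.338 mg/L.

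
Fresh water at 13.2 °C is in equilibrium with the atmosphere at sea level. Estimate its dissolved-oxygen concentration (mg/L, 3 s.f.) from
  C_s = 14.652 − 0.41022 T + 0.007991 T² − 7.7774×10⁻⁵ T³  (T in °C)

C_s ≈ 10.5 mg/L

C_s = 14.652 − 0.41022×13.2 + 0.007991×13.2² − 7.7774×10⁻⁵×13.2³ = 10.45 mg/L.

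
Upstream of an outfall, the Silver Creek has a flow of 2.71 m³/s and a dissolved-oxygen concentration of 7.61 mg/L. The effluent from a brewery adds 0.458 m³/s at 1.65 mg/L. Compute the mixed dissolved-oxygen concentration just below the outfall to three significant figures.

6.75 mg/L

Flow-weighted mixing: C = (Q_r C_r + Q_w C_w)/(Q_r + Q_w)
= (2.71×7.61 + 0.458×1.65)/(2.71 + 0.458) = 21.38/3.168 = 6.748 mg/L.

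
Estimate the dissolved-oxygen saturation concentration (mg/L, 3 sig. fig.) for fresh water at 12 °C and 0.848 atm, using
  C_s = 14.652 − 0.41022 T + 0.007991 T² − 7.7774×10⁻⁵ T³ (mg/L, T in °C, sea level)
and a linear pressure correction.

At sea level: C_s = 14.652 − 0.41022×12 + 0.007991×12² − 7.7774×10⁻⁵×12³ = 10.75 mg/L.
Pressure correction: C_s' = 10.75 × 0.848 = 9.112 mg/L.

C_s ≈ 9.11 mg/L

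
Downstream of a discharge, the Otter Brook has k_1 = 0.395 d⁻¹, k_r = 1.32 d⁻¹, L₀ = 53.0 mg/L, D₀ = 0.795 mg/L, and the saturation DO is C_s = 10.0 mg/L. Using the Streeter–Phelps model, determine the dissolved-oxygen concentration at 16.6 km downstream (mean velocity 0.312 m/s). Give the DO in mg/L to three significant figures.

DO ≈ 1.94 mg/L

Travel time t = x/v = 16.6 km / (0.312 m/s) = 16600 m / 0.312 m/s = 53210 s = 0.6158 d.
k_1 L₀/(k_r−k_1) = 0.395×53.0/(1.32−0.395) = 20.94/0.9250 = 22.63 mg/L.
e^(−k_1 t) = e^(−0.395×0.6158) = 0.7841; e^(−k_r t) = e^(−1.32×0.6158) = 0.4436.
D = 22.63 × (0.7841 − 0.4436) + 0.795 × 0.4436 = 7.706 + 0.3527 = 8.059 mg/L.
DO = C_s − D = 10.0 − 8.059 = 1.941 mg/L.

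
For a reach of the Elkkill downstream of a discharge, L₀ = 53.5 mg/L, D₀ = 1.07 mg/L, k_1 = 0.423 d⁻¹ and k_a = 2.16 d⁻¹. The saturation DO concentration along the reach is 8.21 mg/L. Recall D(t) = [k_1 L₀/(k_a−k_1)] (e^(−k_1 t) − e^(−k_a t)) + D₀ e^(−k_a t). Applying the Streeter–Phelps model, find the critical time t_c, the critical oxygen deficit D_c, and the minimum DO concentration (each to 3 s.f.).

t_c ≈ 0.889 d; D_c ≈ 7.19 mg/L; min DO ≈ 1.02 mg/L

At the critical point dD/dt = 0, so k_1 L₀ e^(−k_1 t) = k_a D. Substituting D(t) from the Streeter–Phelps equation and solving for t gives
t_c = ln[(k_a/k_1)(1 − D₀(k_a−k_1)/(k_1 L₀))] / (k_a−k_1).
Here k_a−k_1 = 1.737 d⁻¹ and 1 − D₀(k_a−k_1)/(k_1 L₀) = 1 − 1.07×1.737/(0.423×53.5) = 0.9179, so
t_c = ln(5.106 × 0.9179) / 1.737 = 1.545 / 1.737 = 0.8893 d.
D_c = (k_1/k_a) L₀ e^(−k_1 t_c) = (0.423/2.16) × 53.5 × e^(−0.423×0.8893) = 0.1958 × 53.5 × 0.6865 = 7.192 mg/L.
Minimum DO = C_s − D_c = 8.21 − 7.192 = 1.018 mg/L.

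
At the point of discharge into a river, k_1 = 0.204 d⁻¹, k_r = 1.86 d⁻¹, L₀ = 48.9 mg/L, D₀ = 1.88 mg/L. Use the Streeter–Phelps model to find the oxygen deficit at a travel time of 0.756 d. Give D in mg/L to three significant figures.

k_1 L₀/(k_r−k_1) = 0.204×48.9/(1.86−0.204) = 9.976/1.656 = 6.024 mg/L.
e^(−k_1 t) = e^(−0.204×0.7560) = 0.8571; e^(−k_r t) = e^(−1.86×0.7560) = 0.2451.
D = 6.024 × (0.8571 − 0.2451) + 1.88 × 0.2451 = 3.687 + 0.4608 = 4.147 mg/L.

D ≈ 4.15 mg/L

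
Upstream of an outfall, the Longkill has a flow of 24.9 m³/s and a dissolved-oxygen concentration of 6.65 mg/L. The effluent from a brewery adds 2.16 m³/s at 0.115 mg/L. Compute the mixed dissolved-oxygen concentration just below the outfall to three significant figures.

6.13 mg/L

Flow-weighted mixing: C = (Q_r C_r + Q_w C_w)/(Q_r + Q_w)
= (24.9×6.65 + 2.16×0.115)/(24.9 + 2.16) = 165.8/27.06 = 6.128 mg/L.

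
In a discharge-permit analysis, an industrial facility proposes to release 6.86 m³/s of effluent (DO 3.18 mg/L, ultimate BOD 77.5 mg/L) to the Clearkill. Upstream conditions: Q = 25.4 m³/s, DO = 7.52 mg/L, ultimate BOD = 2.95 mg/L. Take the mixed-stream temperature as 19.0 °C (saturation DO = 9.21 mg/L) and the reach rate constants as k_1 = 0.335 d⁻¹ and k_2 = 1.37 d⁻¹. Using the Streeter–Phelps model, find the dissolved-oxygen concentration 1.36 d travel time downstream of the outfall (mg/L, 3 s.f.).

Mixed DO = (25.4×7.52 + 6.86×3.18)/(25.4+6.86) = 212.8/32.26 = 6.597 mg/L.
Mixed L₀ = (25.4×2.95 + 6.86×77.5)/(32.26) = 606.6/32.26 = 18.80 mg/L.
Initial deficit D₀ = C_s − DO₀ = 9.21 − 6.597 = 2.613 mg/L.
D(1.36) = [0.335×18.80/(1.37−0.335)](e^(−0.335×1.36) − e^(−1.37×1.36)) + 2.613 e^(−1.37×1.36)
= 6.086 × (0.6341 − 0.1552) + 2.613 × 0.1552 = 3.320 mg/L.
DO = 9.21 − 3.320 = 5.890 mg/L.

DO ≈ 5.89 mg/L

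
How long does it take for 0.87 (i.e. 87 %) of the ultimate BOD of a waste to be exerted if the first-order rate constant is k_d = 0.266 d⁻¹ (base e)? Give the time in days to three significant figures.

y/L₀ = 1 − e^(−k_d t) = 0.87 ⇒ e^(−k_d t) = 0.130
t = −ln(0.130) / 0.266 = 2.040 / 0.266 = 7.670 d.

t ≈ 7.67 d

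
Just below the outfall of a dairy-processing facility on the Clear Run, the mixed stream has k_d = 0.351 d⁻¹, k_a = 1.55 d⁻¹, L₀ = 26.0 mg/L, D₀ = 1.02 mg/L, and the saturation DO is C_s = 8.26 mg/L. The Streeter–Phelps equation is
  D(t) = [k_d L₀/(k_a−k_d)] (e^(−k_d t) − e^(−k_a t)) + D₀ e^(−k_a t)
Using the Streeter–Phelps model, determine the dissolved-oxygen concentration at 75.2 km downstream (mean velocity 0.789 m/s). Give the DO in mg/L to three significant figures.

DO ≈ 4.28 mg/L

Travel time t = x/v = 75.2 km / (0.789 m/s) = 75200 m / 0.789 m/s = 95310 s = 1.103 d.
k_d L₀/(k_a−k_d) = 0.351×26.0/(1.55−0.351) = 9.126/1.199 = 7.611 mg/L.
e^(−k_d t) = e^(−0.351×1.103) = 0.6790; e^(−k_a t) = e^(−1.55×1.103) = 0.1809.
D = 7.611 × (0.6790 − 0.1809) + 1.02 × 0.1809 = 3.791 + 0.1845 = 3.975 mg/L.
DO = C_s − D = 8.26 − 3.975 = 4.285 mg/L.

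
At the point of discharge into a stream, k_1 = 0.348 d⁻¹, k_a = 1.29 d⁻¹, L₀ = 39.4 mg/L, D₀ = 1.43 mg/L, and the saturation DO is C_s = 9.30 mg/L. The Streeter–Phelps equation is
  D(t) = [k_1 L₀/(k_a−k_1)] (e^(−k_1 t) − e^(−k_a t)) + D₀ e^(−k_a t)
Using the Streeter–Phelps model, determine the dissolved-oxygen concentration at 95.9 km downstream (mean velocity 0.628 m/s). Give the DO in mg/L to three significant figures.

Travel time t = x/v = 95.9 km / (0.628 m/s) = 95900 m / 0.628 m/s = 152700 s = 1.767 d.
k_1 L₀/(k_a−k_1) = 0.348×39.4/(1.29−0.348) = 13.71/0.9420 = 14.56 mg/L.
e^(−k_1 t) = e^(−0.348×1.767) = 0.5406; e^(−k_a t) = e^(−1.29×1.767) = 0.1023.
D = 14.56 × (0.5406 − 0.1023) + 1.43 × 0.1023 = 6.380 + 0.1463 = 6.526 mg/L.
DO = C_s − D = 9.30 − 6.526 = 2.774 mg/L.

DO ≈ 2.77 mg/L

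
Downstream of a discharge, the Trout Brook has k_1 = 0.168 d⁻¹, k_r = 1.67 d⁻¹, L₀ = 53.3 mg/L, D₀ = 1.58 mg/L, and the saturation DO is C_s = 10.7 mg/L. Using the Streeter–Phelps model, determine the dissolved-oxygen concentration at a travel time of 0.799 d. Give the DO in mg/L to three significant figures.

k_1 L₀/(k_r−k_1) = 0.168×53.3/(1.67−0.168) = 8.954/1.502 = 5.962 mg/L.
e^(−k_1 t) = e^(−0.168×0.7990) = 0.8744; e^(−k_r t) = e^(−1.67×0.7990) = 0.2633.
D = 5.962 × (0.8744 − 0.2633) + 1.58 × 0.2633 = 3.643 + 0.4161 = 4.059 mg/L.
DO = C_s − D = 10.7 − 4.059 = 6.641 mg/L.

DO ≈ 6.64 mg/L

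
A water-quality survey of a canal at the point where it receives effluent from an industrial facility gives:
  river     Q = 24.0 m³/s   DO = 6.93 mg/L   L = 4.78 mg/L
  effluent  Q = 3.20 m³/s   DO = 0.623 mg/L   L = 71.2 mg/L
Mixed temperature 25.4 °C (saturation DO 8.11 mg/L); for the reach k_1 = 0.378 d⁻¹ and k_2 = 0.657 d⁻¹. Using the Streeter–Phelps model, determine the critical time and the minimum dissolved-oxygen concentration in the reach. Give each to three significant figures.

t_c ≈ 1.55 d; minimum DO ≈ 4.08 mg/L

Mixed DO = (24.0×6.93 + 3.20×0.623)/(24.0+3.20) = 168.3/27.20 = 6.188 mg/L.
Mixed L₀ = (24.0×4.78 + 3.20×71.2)/(27.20) = 342.6/27.20 = 12.59 mg/L.
Initial deficit D₀ = C_s − DO₀ = 8.11 − 6.188 = 1.922 mg/L.
t_c = (1/0.2790) ln[(0.657/0.378)(1 − 1.922×0.2790/(0.378×12.59))] = 3.584 × ln(1.542) = 1.553 d.
D_c = (0.378/0.657) × 12.59 × e^(−0.378×1.553) = 0.5753 × 12.59 × 0.5560 = 4.029 mg/L.
Minimum DO = 8.11 − 4.029 = 4.081 mg/L.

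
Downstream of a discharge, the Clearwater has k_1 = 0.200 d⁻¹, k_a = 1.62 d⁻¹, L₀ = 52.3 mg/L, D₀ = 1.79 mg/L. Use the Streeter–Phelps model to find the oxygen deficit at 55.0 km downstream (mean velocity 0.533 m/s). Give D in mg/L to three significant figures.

Travel time t = x/v = 55.0 km / (0.533 m/s) = 55000 m / 0.533 m/s = 103200 s = 1.194 d.
k_1 L₀/(k_a−k_1) = 0.200×52.3/(1.62−0.200) = 10.46/1.420 = 7.366 mg/L.
e^(−k_1 t) = e^(−0.200×1.194) = 0.7875; e^(−k_a t) = e^(−1.62×1.194) = 0.1445.
D = 7.366 × (0.7875 − 0.1445) + 1.79 × 0.1445 = 4.737 + 0.2586 = 4.996 mg/L.

D ≈ 5.00 mg/L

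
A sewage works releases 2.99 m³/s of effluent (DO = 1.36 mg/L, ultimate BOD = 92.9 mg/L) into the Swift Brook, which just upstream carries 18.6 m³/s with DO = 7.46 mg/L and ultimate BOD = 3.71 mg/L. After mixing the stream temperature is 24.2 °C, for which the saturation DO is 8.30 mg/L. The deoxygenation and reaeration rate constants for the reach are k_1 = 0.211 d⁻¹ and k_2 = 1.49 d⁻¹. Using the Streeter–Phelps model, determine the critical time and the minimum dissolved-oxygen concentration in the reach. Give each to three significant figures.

t_c ≈ 0.739 d; minimum DO ≈ 6.35 mg/L

Mixed DO = (18.6×7.46 + 2.99×1.36)/(18.6+2.99) = 142.8/21.59 = 6.615 mg/L.
Mixed L₀ = (18.6×3.71 + 2.99×92.9)/(21.59) = 346.8/21.59 = 16.06 mg/L.
Initial deficit D₀ = C_s − DO₀ = 8.30 − 6.615 = 1.685 mg/L.
t_c = (1/1.279) ln[(1.49/0.211)(1 − 1.685×1.279/(0.211×16.06))] = 0.7819 × ln(2.572) = 0.7385 d.
D_c = (0.211/1.49) × 16.06 × e^(−0.211×0.7385) = 0.1416 × 16.06 × 0.8557 = 1.946 mg/L.
Minimum DO = 8.30 − 1.946 = 6.354 mg/L.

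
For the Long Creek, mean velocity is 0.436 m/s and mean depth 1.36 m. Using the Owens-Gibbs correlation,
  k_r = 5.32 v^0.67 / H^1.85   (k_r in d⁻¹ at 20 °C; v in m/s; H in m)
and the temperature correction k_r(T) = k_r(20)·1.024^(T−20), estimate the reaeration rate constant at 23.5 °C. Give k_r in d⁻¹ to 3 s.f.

k_r(20) = 5.32 × 0.436^0.67 / 1.36^1.85 = 5.32 × 0.5734 / 1.766 = 1.727 d⁻¹.
k_r(23.5) = 1.727 × 1.024^(23.5−20) = 1.727 × 1.087 = 1.877 d⁻¹.

k_r ≈ 1.88 d⁻¹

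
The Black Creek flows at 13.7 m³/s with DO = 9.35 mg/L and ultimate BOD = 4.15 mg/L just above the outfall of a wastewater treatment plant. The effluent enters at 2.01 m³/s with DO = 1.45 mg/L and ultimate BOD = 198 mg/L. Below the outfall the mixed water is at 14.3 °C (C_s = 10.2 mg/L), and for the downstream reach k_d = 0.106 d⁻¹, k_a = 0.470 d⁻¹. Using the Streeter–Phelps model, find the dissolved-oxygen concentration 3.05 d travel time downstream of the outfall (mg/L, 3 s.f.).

Mixed DO = (13.7×9.35 + 2.01×1.45)/(13.7+2.01) = 131.0/15.71 = 8.339 mg/L.
Mixed L₀ = (13.7×4.15 + 2.01×198)/(15.71) = 454.8/15.71 = 28.95 mg/L.
Initial deficit D₀ = C_s − DO₀ = 10.2 − 8.339 = 1.861 mg/L.
D(3.05) = [0.106×28.95/(0.470−0.106)](e^(−0.106×3.05) − e^(−0.470×3.05)) + 1.861 e^(−0.470×3.05)
= 8.431 × (0.7238 − 0.2385) + 1.861 × 0.2385 = 4.535 mg/L.
DO = 10.2 − 4.535 = 5.665 mg/L.

DO ≈ 5.66 mg/L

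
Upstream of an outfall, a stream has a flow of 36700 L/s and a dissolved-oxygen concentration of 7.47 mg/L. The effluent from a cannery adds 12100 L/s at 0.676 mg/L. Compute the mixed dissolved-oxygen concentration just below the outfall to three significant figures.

Flow-weighted mixing: C = (Q_r C_r + Q_w C_w)/(Q_r + Q_w)
= (36700×7.47 + 12100×0.676)/(36700 + 12100) = 282300/48800 = 5.785 mg/L.

5.79 mg/L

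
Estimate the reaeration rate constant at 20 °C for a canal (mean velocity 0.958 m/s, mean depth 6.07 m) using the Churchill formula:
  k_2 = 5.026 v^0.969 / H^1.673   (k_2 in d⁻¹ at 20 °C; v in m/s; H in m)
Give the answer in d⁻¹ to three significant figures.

k_2 ≈ 0.236 d⁻¹

k_2 = 5.026 × 0.958^0.969 / 6.07^1.673 = 5.026 × 0.9593 / 20.43 = 0.2360 d⁻¹.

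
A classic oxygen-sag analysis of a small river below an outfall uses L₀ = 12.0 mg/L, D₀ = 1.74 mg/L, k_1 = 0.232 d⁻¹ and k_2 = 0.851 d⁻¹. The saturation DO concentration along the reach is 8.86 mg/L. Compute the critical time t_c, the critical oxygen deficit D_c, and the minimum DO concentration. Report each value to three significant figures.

With k_2/k_1 = 3.668 and 1 − D₀(k_2−k_1)/(k_1 L₀) = 0.6131,
t_c = ln(3.668 × 0.6131) / (0.851 − 0.232) = ln(2.249) / 0.6190 = 0.8105/0.6190 = 1.309 d.
D_c = (k_1/k_2) L₀ e^(−k_1 t_c) = (0.232/0.851) × 12.0 × e^(−0.232×1.309) = 0.2726 × 12.0 × 0.7380 = 2.414 mg/L.
Minimum DO = C_s − D_c = 8.86 − 2.414 = 6.446 mg/L.

t_c ≈ 1.31 d; D_c ≈ 2.41 mg/L; min DO ≈ 6.45 mg/L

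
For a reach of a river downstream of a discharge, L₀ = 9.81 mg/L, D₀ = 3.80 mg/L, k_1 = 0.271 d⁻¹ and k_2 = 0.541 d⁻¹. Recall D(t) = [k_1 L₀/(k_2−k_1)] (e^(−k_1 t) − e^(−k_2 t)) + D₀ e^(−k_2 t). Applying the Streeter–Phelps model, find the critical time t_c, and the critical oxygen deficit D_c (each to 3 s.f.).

t_c ≈ 0.754 d; D_c ≈ 4.01 mg/L

t_c = [1/(k_2−k_1)] ln[(k_2/k_1)(1 − D₀(k_2−k_1)/(k_1 L₀))]
= [1/(0.541−0.271)] ln[(0.541/0.271)(1 − 3.80×0.2700/(0.271×9.81))]
= (1/0.2700) ln[1.996 × 0.6141] = 3.704 × ln(1.226) = 3.704 × 0.2037 = 0.7543 d.
D_c = (k_1/k_2) L₀ e^(−k_1 t_c) = (0.271/0.541) × 9.81 × e^(−0.271×0.7543) = 0.5009 × 9.81 × 0.8151 = 4.006 mg/L.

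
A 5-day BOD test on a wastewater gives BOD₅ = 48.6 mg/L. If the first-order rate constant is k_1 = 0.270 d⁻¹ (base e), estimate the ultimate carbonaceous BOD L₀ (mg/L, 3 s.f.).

BOD₅ = L₀(1 − e^(−5k_1)) ⇒ L₀ = BOD₅ / (1 − e^(−5×0.270))
= 48.6 / (1 − 0.2592) = 48.6 / 0.7408 = 65.61 mg/L.

L₀ ≈ 65.6 mg/L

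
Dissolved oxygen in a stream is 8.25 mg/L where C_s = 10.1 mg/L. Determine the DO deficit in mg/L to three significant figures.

D = C_s − C = 10.1 − 8.25 = 1.85 mg/L.

D ≈ 1.85 mg/L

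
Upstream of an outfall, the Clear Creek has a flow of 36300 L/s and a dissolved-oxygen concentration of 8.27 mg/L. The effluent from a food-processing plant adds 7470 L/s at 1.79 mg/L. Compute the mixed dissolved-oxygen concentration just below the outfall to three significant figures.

7.16 mg/L

Flow-weighted mixing: C = (Q_r C_r + Q_w C_w)/(Q_r + Q_w)
= (36300×8.27 + 7470×1.79)/(36300 + 7470) = 313600/43770 = 7.164 mg/L.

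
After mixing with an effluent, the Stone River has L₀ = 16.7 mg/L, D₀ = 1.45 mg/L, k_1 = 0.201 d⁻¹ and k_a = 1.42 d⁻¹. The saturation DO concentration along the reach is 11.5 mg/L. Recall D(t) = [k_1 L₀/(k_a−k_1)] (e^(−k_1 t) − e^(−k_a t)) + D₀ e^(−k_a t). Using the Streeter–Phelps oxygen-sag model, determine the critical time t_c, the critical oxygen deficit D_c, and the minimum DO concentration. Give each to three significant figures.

t_c ≈ 0.990 d; D_c ≈ 1.94 mg/L; min DO ≈ 9.56 mg/L

t_c = [1/(k_a−k_1)] ln[(k_a/k_1)(1 − D₀(k_a−k_1)/(k_1 L₀))]
= [1/(1.42−0.201)] ln[(1.42/0.201)(1 − 1.45×1.219/(0.201×16.7))]
= (1/1.219) ln[7.065 × 0.4734] = 0.8203 × ln(3.345) = 0.8203 × 1.207 = 0.9904 d.
L(t_c) = L₀ e^(−k_1 t_c) = 16.7 × 0.8195 = 13.69 mg/L, and at the critical point k_a D_c = k_1 L, so D_c = (0.201/1.42) × 13.69 = 1.937 mg/L.
Minimum DO = C_s − D_c = 11.5 − 1.937 = 9.563 mg/L.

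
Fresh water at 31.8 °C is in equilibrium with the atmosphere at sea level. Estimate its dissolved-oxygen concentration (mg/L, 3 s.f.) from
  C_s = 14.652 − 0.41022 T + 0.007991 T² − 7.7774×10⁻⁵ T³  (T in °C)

C_s ≈ 7.19 mg/L

C_s = 14.652 − 0.41022×31.8 + 0.007991×31.8² − 7.7774×10⁻⁵×31.8³ = 7.187 mg/L.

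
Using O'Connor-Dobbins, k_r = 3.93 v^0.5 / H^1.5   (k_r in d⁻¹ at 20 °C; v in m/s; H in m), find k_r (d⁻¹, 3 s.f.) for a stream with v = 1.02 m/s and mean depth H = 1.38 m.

k_r ≈ 2.45 d⁻¹

k_r = 3.93 × 1.02^0.5 / 1.38^1.5 = 3.93 × 1.010 / 1.621 = 2.448 d⁻¹.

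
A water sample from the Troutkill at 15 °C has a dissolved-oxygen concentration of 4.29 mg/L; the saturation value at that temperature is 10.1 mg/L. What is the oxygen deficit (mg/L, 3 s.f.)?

D ≈ 5.81 mg/L

D = C_s − C = 10.1 − 4.29 = 5.81 mg/L.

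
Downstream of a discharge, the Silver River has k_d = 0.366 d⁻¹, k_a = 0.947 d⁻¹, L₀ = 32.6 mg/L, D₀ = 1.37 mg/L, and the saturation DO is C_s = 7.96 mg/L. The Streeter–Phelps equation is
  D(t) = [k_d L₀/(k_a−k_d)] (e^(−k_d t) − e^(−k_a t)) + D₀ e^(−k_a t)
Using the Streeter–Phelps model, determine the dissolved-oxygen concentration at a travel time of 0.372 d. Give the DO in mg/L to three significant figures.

k_d L₀/(k_a−k_d) = 0.366×32.6/(0.947−0.366) = 11.93/0.5810 = 20.54 mg/L.
e^(−k_d t) = e^(−0.366×0.3720) = 0.8727; e^(−k_a t) = e^(−0.947×0.3720) = 0.7031.
D = 20.54 × (0.8727 − 0.7031) + 1.37 × 0.7031 = 3.484 + 0.9632 = 4.447 mg/L.
DO = C_s − D = 7.96 − 4.447 = 3.513 mg/L.

DO ≈ 3.51 mg/L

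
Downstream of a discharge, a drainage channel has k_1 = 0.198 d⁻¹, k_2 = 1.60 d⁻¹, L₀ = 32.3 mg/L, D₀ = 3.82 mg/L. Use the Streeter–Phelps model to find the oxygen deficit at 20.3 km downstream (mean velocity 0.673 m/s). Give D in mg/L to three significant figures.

D ≈ 3.83 mg/L

Travel time t = x/v = 20.3 km / (0.673 m/s) = 20300 m / 0.673 m/s = 30160 s = 0.3491 d.
k_1 L₀/(k_2−k_1) = 0.198×32.3/(1.60−0.198) = 6.395/1.402 = 4.562 mg/L.
e^(−k_1 t) = e^(−0.198×0.3491) = 0.9332; e^(−k_2 t) = e^(−1.60×0.3491) = 0.5720.
D = 4.562 × (0.9332 − 0.5720) + 3.82 × 0.5720 = 1.648 + 2.185 = 3.833 mg/L.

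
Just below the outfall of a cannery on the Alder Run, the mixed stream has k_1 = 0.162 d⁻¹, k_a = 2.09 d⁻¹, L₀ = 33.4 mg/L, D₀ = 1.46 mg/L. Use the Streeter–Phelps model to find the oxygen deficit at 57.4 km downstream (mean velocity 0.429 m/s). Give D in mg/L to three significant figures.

D ≈ 2.13 mg/L

Travel time t = x/v = 57.4 km / (0.429 m/s) = 57400 m / 0.429 m/s = 133800 s = 1.549 d.
k_1 L₀/(k_a−k_1) = 0.162×33.4/(2.09−0.162) = 5.411/1.928 = 2.806 mg/L.
e^(−k_1 t) = e^(−0.162×1.549) = 0.7781; e^(−k_a t) = e^(−2.09×1.549) = 0.03930.
D = 2.806 × (0.7781 − 0.03930) + 1.46 × 0.03930 = 2.073 + 0.05737 = 2.131 mg/L.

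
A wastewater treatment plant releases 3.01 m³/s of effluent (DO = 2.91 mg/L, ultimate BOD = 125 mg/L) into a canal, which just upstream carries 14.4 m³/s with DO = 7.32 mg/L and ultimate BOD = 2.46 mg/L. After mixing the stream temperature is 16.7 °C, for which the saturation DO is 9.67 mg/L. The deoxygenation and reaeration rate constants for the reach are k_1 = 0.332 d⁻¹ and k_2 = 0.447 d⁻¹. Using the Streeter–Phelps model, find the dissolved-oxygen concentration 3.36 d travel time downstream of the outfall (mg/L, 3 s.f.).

Mixed DO = (14.4×7.32 + 3.01×2.91)/(14.4+3.01) = 114.2/17.41 = 6.558 mg/L.
Mixed L₀ = (14.4×2.46 + 3.01×125)/(17.41) = 411.7/17.41 = 23.65 mg/L.
Initial deficit D₀ = C_s − DO₀ = 9.67 − 6.558 = 3.112 mg/L.
D(3.36) = [0.332×23.65/(0.447−0.332)](e^(−0.332×3.36) − e^(−0.447×3.36)) + 3.112 e^(−0.447×3.36)
= 68.26 × (0.3277 − 0.2227) + 3.112 × 0.2227 = 7.864 mg/L.
DO = 9.67 − 7.864 = 1.806 mg/L.

DO ≈ 1.81 mg/L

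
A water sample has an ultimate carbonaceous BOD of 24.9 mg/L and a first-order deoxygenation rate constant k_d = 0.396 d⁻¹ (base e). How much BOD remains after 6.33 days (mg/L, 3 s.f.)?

L_t = L₀ e^(−k_d t) = 24.9 × e^(−0.396×6.33) = 24.9 × 0.08154 = 2.030 mg/L.

L ≈ 2.03 mg/L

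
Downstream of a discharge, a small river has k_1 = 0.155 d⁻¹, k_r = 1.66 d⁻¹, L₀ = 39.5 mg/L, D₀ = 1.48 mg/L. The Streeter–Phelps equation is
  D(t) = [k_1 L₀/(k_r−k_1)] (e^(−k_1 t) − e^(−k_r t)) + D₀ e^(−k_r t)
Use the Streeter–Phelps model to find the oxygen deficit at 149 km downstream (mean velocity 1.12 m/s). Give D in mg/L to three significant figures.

D ≈ 3.00 mg/L

Travel time t = x/v = 149 km / (1.12 m/s) = 149000 m / 1.12 m/s = 133000 s = 1.540 d.
k_1 L₀/(k_r−k_1) = 0.155×39.5/(1.66−0.155) = 6.122/1.505 = 4.068 mg/L.
e^(−k_1 t) = e^(−0.155×1.540) = 0.7877; e^(−k_r t) = e^(−1.66×1.540) = 0.07761.
D = 4.068 × (0.7877 − 0.07761) + 1.48 × 0.07761 = 2.889 + 0.1149 = 3.003 mg/L.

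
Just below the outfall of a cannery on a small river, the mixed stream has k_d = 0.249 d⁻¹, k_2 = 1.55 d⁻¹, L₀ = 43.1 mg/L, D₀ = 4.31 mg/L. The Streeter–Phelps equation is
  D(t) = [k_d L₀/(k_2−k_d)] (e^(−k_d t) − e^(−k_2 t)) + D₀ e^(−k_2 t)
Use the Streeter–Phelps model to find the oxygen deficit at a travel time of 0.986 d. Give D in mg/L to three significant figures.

k_d L₀/(k_2−k_d) = 0.249×43.1/(1.55−0.249) = 10.73/1.301 = 8.249 mg/L.
e^(−k_d t) = e^(−0.249×0.9860) = 0.7823; e^(−k_2 t) = e^(−1.55×0.9860) = 0.2169.
D = 8.249 × (0.7823 − 0.2169) + 4.31 × 0.2169 = 4.664 + 0.9349 = 5.599 mg/L.

D ≈ 5.60 mg/L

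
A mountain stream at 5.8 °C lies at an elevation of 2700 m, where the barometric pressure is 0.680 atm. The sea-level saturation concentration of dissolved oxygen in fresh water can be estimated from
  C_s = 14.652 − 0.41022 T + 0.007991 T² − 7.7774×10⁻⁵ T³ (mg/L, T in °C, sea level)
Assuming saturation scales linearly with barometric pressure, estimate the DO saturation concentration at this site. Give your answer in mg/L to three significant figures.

C_s ≈ 8.52 mg/L

At sea level: C_s = 14.652 − 0.41022×5.8 + 0.007991×5.8² − 7.7774×10⁻⁵×5.8³ = 12.53 mg/L.
Pressure correction: C_s' = 12.53 × 0.680 = 8.518 mg/L.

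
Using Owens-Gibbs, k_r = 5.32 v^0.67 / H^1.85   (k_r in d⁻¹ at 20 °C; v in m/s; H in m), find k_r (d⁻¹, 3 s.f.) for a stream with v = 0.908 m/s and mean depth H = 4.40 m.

k_r ≈ 0.322 d⁻¹

k_r = 5.32 × 0.908^0.67 / 4.40^1.85 = 5.32 × 0.9374 / 15.50 = 0.3217 d⁻¹.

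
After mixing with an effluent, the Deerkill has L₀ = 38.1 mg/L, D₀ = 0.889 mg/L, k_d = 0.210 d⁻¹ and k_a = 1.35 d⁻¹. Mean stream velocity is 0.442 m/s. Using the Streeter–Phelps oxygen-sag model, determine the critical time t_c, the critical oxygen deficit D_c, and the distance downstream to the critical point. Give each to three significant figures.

At the critical point dD/dt = 0, so k_d L₀ e^(−k_d t) = k_a D. Substituting D(t) from the Streeter–Phelps equation and solving for t gives
t_c = ln[(k_a/k_d)(1 − D₀(k_a−k_d)/(k_d L₀))] / (k_a−k_d).
Here k_a−k_d = 1.140 d⁻¹ and 1 − D₀(k_a−k_d)/(k_d L₀) = 1 − 0.889×1.140/(0.210×38.1) = 0.8733, so
t_c = ln(6.429 × 0.8733) / 1.140 = 1.725 / 1.140 = 1.513 d.
L(t_c) = L₀ e^(−k_d t_c) = 38.1 × 0.7277 = 27.73 mg/L, and at the critical point k_a D_c = k_d L, so D_c = (0.210/1.35) × 27.73 = 4.313 mg/L.
x_c = v t_c = 0.442 m/s × 1.513 d × 86400 s/d = 57800 m ≈ 57.8 km.

t_c ≈ 1.51 d; D_c ≈ 4.31 mg/L; x_c ≈ 57.8 km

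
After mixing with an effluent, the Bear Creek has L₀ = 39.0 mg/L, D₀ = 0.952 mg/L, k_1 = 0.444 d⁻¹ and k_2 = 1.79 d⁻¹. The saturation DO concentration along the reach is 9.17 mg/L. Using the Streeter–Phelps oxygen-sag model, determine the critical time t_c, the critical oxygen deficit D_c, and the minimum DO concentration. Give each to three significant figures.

t_c ≈ 0.979 d; D_c ≈ 6.26 mg/L; min DO ≈ 2.91 mg/L

With k_2/k_1 = 4.032 and 1 − D₀(k_2−k_1)/(k_1 L₀) = 0.9260,
t_c = ln(4.032 × 0.9260) / (1.79 − 0.444) = ln(3.733) / 1.346 = 1.317/1.346 = 0.9787 d.
L(t_c) = L₀ e^(−k_1 t_c) = 39.0 × 0.6476 = 25.26 mg/L, and at the critical point k_2 D_c = k_1 L, so D_c = (0.444/1.79) × 25.26 = 6.264 mg/L.
Minimum DO = C_s − D_c = 9.17 − 6.264 = 2.906 mg/L.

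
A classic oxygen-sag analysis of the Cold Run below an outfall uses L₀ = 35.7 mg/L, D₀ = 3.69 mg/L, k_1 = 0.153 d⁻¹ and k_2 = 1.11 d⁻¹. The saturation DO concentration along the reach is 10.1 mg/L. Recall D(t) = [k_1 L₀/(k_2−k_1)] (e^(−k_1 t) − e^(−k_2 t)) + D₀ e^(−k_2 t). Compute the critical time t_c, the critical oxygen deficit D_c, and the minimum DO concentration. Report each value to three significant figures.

t_c = [1/(k_2−k_1)] ln[(k_2/k_1)(1 − D₀(k_2−k_1)/(k_1 L₀))]
= [1/(1.11−0.153)] ln[(1.11/0.153)(1 − 3.69×0.9570/(0.153×35.7))]
= (1/0.9570) ln[7.255 × 0.3535] = 1.045 × ln(2.564) = 1.045 × 0.9418 = 0.9841 d.
D_c = (k_1/k_2) L₀ e^(−k_1 t_c) = (0.153/1.11) × 35.7 × e^(−0.153×0.9841) = 0.1378 × 35.7 × 0.8602 = 4.233 mg/L.
Minimum DO = C_s − D_c = 10.1 − 4.233 = 5.867 mg/L.

t_c ≈ 0.984 d; D_c ≈ 4.23 mg/L; min DO ≈ 5.87 mg/L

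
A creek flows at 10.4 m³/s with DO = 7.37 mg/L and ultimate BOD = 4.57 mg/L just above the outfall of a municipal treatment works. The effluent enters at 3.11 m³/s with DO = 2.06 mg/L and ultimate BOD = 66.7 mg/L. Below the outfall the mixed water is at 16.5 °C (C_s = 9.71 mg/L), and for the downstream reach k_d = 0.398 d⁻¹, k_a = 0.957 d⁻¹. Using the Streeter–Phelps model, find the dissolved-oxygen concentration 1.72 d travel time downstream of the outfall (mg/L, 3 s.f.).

DO ≈ 4.84 mg/L

Mixed DO = (10.4×7.37 + 3.11×2.06)/(10.4+3.11) = 83.05/13.51 = 6.148 mg/L.
Mixed L₀ = (10.4×4.57 + 3.11×66.7)/(13.51) = 255.0/13.51 = 18.87 mg/L.
Initial deficit D₀ = C_s − DO₀ = 9.71 − 6.148 = 3.562 mg/L.
D(1.72) = [0.398×18.87/(0.957−0.398)](e^(−0.398×1.72) − e^(−0.957×1.72)) + 3.562 e^(−0.957×1.72)
= 13.44 × (0.5043 − 0.1928) + 3.562 × 0.1928 = 4.872 mg/L.
DO = 9.71 − 4.872 = 4.838 mg/L.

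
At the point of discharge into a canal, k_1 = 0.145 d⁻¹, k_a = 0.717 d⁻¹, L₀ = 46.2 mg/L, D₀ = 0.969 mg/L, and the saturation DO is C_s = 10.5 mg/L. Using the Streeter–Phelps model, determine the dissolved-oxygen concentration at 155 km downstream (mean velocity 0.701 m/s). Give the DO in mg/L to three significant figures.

DO ≈ 4.13 mg/L

Travel time t = x/v = 155 km / (0.701 m/s) = 155000 m / 0.701 m/s = 221100 s = 2.559 d.
k_1 L₀/(k_a−k_1) = 0.145×46.2/(0.717−0.145) = 6.699/0.5720 = 11.71 mg/L.
e^(−k_1 t) = e^(−0.145×2.559) = 0.6900; e^(−k_a t) = e^(−0.717×2.559) = 0.1596.
D = 11.71 × (0.6900 − 0.1596) + 0.969 × 0.1596 = 6.211 + 0.1547 = 6.366 mg/L.
DO = C_s − D = 10.5 − 6.366 = 4.134 mg/L.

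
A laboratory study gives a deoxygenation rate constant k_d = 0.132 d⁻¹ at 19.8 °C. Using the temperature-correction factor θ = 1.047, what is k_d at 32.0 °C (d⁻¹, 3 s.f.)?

k_d(T₂) = k_d(T₁) · θ^(T₂−T₁) = 0.132 × 1.047^(32.0−19.8)
= 0.132 × 1.047^12.2 = 0.132 × 1.751 = 0.2312 d⁻¹.

k_d ≈ 0.231 d⁻¹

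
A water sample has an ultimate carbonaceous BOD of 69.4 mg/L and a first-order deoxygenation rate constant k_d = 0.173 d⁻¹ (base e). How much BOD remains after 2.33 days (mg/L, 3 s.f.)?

L ≈ 46.4 mg/L

L_t = L₀ e^(−k_d t) = 69.4 × e^(−0.173×2.33) = 69.4 × 0.6683 = 46.38 mg/L.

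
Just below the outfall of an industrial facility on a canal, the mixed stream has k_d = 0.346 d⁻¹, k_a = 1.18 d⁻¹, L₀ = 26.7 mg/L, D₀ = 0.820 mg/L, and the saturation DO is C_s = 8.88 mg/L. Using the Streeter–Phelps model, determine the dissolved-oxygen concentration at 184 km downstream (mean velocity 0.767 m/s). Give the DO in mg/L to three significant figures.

Travel time t = x/v = 184 km / (0.767 m/s) = 184000 m / 0.767 m/s = 239900 s = 2.777 d.
k_d L₀/(k_a−k_d) = 0.346×26.7/(1.18−0.346) = 9.238/0.8340 = 11.08 mg/L.
e^(−k_d t) = e^(−0.346×2.777) = 0.3826; e^(−k_a t) = e^(−1.18×2.777) = 0.03777.
D = 11.08 × (0.3826 − 0.03777) + 0.820 × 0.03777 = 3.820 + 0.03097 = 3.851 mg/L.
DO = C_s − D = 8.88 − 3.851 = 5.029 mg/L.

DO ≈ 5.03 mg/L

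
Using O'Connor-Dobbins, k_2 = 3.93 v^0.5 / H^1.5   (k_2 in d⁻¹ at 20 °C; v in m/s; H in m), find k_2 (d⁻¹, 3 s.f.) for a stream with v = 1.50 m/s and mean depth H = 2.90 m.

k_2 ≈ 0.975 d⁻¹

k_2 = 3.93 × 1.50^0.5 / 2.90^1.5 = 3.93 × 1.225 / 4.939 = 0.9746 d⁻¹.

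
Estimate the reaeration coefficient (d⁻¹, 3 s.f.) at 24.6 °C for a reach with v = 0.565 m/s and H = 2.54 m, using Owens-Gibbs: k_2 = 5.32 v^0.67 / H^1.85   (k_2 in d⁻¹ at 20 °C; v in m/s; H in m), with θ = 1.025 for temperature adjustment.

k_2(20) = 5.32 × 0.565^0.67 / 2.54^1.85 = 5.32 × 0.6821 / 5.610 = 0.6469 d⁻¹.
k_2(24.6) = 0.6469 × 1.025^(24.6−20) = 0.6469 × 1.120 = 0.7247 d⁻¹.

k_2 ≈ 0.725 d⁻¹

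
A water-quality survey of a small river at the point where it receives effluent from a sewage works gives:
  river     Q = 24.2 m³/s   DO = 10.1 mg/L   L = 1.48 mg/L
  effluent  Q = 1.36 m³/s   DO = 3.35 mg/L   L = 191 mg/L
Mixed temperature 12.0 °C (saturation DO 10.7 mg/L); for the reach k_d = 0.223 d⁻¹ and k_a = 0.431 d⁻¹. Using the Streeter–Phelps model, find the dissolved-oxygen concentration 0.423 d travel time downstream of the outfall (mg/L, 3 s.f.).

Mixed DO = (24.2×10.1 + 1.36×3.35)/(24.2+1.36) = 249.0/25.56 = 9.741 mg/L.
Mixed L₀ = (24.2×1.48 + 1.36×191)/(25.56) = 295.6/25.56 = 11.56 mg/L.
Initial deficit D₀ = C_s − DO₀ = 10.7 − 9.741 = 0.9592 mg/L.
D(0.423) = [0.223×11.56/(0.431−0.223)](e^(−0.223×0.423) − e^(−0.431×0.423)) + 0.9592 e^(−0.431×0.423)
= 12.40 × (0.9100 − 0.8333) + 0.9592 × 0.8333 = 1.750 mg/L.
DO = 10.7 − 1.750 = 8.950 mg/L.

DO ≈ 8.95 mg/L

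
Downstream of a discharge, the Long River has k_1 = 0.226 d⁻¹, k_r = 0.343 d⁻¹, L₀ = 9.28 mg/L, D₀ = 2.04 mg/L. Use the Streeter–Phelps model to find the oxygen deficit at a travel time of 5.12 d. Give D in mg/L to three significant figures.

k_1 L₀/(k_r−k_1) = 0.226×9.28/(0.343−0.226) = 2.097/0.1170 = 17.93 mg/L.
e^(−k_1 t) = e^(−0.226×5.120) = 0.3144; e^(−k_r t) = e^(−0.343×5.120) = 0.1727.
D = 17.93 × (0.3144 − 0.1727) + 2.04 × 0.1727 = 2.540 + 0.3523 = 2.892 mg/L.

D ≈ 2.89 mg/L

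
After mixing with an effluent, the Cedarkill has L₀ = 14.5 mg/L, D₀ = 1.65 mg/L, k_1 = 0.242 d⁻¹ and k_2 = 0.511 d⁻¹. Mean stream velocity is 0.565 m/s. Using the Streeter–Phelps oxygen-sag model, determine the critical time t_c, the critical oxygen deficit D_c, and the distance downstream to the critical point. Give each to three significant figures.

At the critical point dD/dt = 0, so k_1 L₀ e^(−k_1 t) = k_2 D. Substituting D(t) from the Streeter–Phelps equation and solving for t gives
t_c = ln[(k_2/k_1)(1 − D₀(k_2−k_1)/(k_1 L₀))] / (k_2−k_1).
Here k_2−k_1 = 0.2690 d⁻¹ and 1 − D₀(k_2−k_1)/(k_1 L₀) = 1 − 1.65×0.2690/(0.242×14.5) = 0.8735, so
t_c = ln(2.112 × 0.8735) / 0.2690 = 0.6122 / 0.2690 = 2.276 d.
L(t_c) = L₀ e^(−k_1 t_c) = 14.5 × 0.5765 = 8.360 mg/L, and at the critical point k_2 D_c = k_1 L, so D_c = (0.242/0.511) × 8.360 = 3.959 mg/L.
x_c = v t_c = 0.565 m/s × 2.276 d × 86400 s/d = 111100 m ≈ 111 km.

t_c ≈ 2.28 d; D_c ≈ 3.96 mg/L; x_c ≈ 111 km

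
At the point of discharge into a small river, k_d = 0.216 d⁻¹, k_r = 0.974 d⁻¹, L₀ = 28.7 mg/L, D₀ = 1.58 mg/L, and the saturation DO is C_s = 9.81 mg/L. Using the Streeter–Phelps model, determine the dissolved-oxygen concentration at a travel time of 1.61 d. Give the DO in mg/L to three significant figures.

k_d L₀/(k_r−k_d) = 0.216×28.7/(0.974−0.216) = 6.199/0.7580 = 8.178 mg/L.
e^(−k_d t) = e^(−0.216×1.610) = 0.7063; e^(−k_r t) = e^(−0.974×1.610) = 0.2084.
D = 8.178 × (0.7063 − 0.2084) + 1.58 × 0.2084 = 4.071 + 0.3293 = 4.401 mg/L.
DO = C_s − D = 9.81 − 4.401 = 5.409 mg/L.

DO ≈ 5.41 mg/L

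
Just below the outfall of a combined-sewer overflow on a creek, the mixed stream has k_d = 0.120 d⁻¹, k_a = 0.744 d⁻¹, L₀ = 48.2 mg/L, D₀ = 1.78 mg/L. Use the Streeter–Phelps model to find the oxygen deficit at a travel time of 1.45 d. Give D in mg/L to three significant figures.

D ≈ 5.24 mg/L

k_d L₀/(k_a−k_d) = 0.120×48.2/(0.744−0.120) = 5.784/0.6240 = 9.269 mg/L.
e^(−k_d t) = e^(−0.120×1.450) = 0.8403; e^(−k_a t) = e^(−0.744×1.450) = 0.3400.
D = 9.269 × (0.8403 − 0.3400) + 1.78 × 0.3400 = 4.637 + 0.6052 = 5.243 mg/L.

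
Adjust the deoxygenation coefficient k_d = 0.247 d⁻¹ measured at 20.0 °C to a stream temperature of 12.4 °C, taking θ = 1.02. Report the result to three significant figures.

k_d ≈ 0.212 d⁻¹

k_d(T₂) = k_d(T₁) · θ^(T₂−T₁) = 0.247 × 1.02^(12.4−20.0)
= 0.247 × 1.02^-7.60 = 0.247 × 0.8603 = 0.2125 d⁻¹.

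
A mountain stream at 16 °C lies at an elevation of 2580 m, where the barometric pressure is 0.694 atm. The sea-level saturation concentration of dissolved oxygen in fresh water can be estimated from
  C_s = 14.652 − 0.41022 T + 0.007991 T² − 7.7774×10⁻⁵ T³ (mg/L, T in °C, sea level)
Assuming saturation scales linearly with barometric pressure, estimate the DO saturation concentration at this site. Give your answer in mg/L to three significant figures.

C_s ≈ 6.81 mg/L

At sea level: C_s = 14.652 − 0.41022×16 + 0.007991×16² − 7.7774×10⁻⁵×16³ = 9.816 mg/L.
Pressure correction: C_s' = 9.816 × 0.694 = 6.812 mg/L.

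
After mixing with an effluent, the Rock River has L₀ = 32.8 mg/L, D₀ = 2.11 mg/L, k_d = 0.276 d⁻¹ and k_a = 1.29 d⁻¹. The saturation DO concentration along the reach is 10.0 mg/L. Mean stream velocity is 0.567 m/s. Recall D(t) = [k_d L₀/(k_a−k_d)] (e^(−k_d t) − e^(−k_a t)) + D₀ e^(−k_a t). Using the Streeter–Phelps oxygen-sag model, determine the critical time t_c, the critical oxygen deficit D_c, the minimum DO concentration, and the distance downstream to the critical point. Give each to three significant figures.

At the critical point dD/dt = 0, so k_d L₀ e^(−k_d t) = k_a D. Substituting D(t) from the Streeter–Phelps equation and solving for t gives
t_c = ln[(k_a/k_d)(1 − D₀(k_a−k_d)/(k_d L₀))] / (k_a−k_d).
Here k_a−k_d = 1.014 d⁻¹ and 1 − D₀(k_a−k_d)/(k_d L₀) = 1 − 2.11×1.014/(0.276×32.8) = 0.7637, so
t_c = ln(4.674 × 0.7637) / 1.014 = 1.272 / 1.014 = 1.255 d.
L(t_c) = L₀ e^(−k_d t_c) = 32.8 × 0.7073 = 23.20 mg/L, and at the critical point k_a D_c = k_d L, so D_c = (0.276/1.29) × 23.20 = 4.963 mg/L.
Minimum DO = C_s − D_c = 10.0 − 4.963 = 5.037 mg/L.
x_c = v t_c = 0.567 m/s × 1.255 d × 86400 s/d = 61470 m ≈ 61.5 km.

t_c ≈ 1.25 d; D_c ≈ 4.96 mg/L; min DO ≈ 5.04 mg/L; x_c ≈ 61.5 km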